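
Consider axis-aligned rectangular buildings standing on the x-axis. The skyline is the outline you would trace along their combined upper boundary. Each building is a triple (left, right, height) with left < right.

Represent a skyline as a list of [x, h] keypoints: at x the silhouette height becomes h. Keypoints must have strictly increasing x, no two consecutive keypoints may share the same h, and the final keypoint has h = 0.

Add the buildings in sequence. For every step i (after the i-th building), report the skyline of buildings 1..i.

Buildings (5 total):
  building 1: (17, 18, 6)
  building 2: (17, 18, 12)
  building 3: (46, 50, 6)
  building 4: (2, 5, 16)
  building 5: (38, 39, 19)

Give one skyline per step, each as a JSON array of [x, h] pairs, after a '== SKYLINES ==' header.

== SKYLINES ==
[[17,6],[18,0]]
[[17,12],[18,0]]
[[17,12],[18,0],[46,6],[50,0]]
[[2,16],[5,0],[17,12],[18,0],[46,6],[50,0]]
[[2,16],[5,0],[17,12],[18,0],[38,19],[39,0],[46,6],[50,0]]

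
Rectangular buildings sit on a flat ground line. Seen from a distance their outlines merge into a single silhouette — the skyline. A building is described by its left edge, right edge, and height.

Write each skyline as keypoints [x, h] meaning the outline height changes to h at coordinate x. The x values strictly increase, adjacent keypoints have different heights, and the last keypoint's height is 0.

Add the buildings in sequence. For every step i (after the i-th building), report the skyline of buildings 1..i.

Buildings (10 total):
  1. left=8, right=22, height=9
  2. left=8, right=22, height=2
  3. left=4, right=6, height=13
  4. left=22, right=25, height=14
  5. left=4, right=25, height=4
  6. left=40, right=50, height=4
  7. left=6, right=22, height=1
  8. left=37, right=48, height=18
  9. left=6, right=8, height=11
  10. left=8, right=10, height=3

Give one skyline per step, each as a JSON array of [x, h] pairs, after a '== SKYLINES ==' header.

== SKYLINES ==
[[8,9],[22,0]]
[[8,9],[22,0]]
[[4,13],[6,0],[8,9],[22,0]]
[[4,13],[6,0],[8,9],[22,14],[25,0]]
[[4,13],[6,4],[8,9],[22,14],[25,0]]
[[4,13],[6,4],[8,9],[22,14],[25,0],[40,4],[50,0]]
[[4,13],[6,4],[8,9],[22,14],[25,0],[40,4],[50,0]]
[[4,13],[6,4],[8,9],[22,14],[25,0],[37,18],[48,4],[50,0]]
[[4,13],[6,11],[8,9],[22,14],[25,0],[37,18],[48,4],[50,0]]
[[4,13],[6,11],[8,9],[22,14],[25,0],[37,18],[48,4],[50,0]]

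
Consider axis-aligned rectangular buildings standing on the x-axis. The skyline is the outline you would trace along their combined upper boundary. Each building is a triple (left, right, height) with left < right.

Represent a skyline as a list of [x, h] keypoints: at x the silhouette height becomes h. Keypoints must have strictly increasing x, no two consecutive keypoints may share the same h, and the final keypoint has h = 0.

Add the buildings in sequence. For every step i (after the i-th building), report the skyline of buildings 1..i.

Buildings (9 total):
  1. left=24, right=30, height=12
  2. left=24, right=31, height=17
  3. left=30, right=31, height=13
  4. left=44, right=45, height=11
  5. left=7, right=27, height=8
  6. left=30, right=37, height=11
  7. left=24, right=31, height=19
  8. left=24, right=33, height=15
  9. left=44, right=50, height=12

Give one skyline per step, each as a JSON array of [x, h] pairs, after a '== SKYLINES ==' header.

== SKYLINES ==
[[24,12],[30,0]]
[[24,17],[31,0]]
[[24,17],[31,0]]
[[24,17],[31,0],[44,11],[45,0]]
[[7,8],[24,17],[31,0],[44,11],[45,0]]
[[7,8],[24,17],[31,11],[37,0],[44,11],[45,0]]
[[7,8],[24,19],[31,11],[37,0],[44,11],[45,0]]
[[7,8],[24,19],[31,15],[33,11],[37,0],[44,11],[45,0]]
[[7,8],[24,19],[31,15],[33,11],[37,0],[44,12],[50,0]]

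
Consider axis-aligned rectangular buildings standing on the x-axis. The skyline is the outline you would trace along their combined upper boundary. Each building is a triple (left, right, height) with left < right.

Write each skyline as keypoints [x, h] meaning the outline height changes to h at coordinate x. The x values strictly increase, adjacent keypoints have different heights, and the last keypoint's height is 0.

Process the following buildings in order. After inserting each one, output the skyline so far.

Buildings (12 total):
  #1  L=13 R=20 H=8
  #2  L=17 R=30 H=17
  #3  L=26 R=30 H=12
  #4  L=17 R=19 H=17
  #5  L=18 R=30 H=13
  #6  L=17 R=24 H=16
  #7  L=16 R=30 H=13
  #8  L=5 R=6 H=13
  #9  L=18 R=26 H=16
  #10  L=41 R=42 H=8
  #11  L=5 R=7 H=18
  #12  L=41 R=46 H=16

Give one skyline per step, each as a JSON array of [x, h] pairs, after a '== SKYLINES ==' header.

== SKYLINES ==
[[13,8],[20,0]]
[[13,8],[17,17],[30,0]]
[[13,8],[17,17],[30,0]]
[[13,8],[17,17],[30,0]]
[[13,8],[17,17],[30,0]]
[[13,8],[17,17],[30,0]]
[[13,8],[16,13],[17,17],[30,0]]
[[5,13],[6,0],[13,8],[16,13],[17,17],[30,0]]
[[5,13],[6,0],[13,8],[16,13],[17,17],[30,0]]
[[5,13],[6,0],[13,8],[16,13],[17,17],[30,0],[41,8],[42,0]]
[[5,18],[7,0],[13,8],[16,13],[17,17],[30,0],[41,8],[42,0]]
[[5,18],[7,0],[13,8],[16,13],[17,17],[30,0],[41,16],[46,0]]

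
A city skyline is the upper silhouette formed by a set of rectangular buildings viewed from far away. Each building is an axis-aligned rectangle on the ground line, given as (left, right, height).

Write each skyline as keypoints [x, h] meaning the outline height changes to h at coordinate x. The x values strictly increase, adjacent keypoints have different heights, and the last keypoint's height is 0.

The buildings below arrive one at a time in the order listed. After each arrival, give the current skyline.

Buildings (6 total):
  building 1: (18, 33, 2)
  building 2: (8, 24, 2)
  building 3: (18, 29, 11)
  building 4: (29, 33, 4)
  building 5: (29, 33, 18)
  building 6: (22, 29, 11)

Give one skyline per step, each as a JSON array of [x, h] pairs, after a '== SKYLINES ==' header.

== SKYLINES ==
[[18,2],[33,0]]
[[8,2],[33,0]]
[[8,2],[18,11],[29,2],[33,0]]
[[8,2],[18,11],[29,4],[33,0]]
[[8,2],[18,11],[29,18],[33,0]]
[[8,2],[18,11],[29,18],[33,0]]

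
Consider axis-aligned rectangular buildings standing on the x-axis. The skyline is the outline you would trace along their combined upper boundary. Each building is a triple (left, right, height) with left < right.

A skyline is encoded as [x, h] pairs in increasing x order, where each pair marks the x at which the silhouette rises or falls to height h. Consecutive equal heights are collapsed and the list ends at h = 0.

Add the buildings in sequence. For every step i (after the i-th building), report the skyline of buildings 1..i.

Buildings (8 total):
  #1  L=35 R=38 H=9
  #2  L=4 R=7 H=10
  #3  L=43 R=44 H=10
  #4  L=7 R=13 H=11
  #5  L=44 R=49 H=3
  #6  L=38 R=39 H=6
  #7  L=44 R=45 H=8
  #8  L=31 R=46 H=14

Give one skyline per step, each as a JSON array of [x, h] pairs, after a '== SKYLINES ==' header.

== SKYLINES ==
[[35,9],[38,0]]
[[4,10],[7,0],[35,9],[38,0]]
[[4,10],[7,0],[35,9],[38,0],[43,10],[44,0]]
[[4,10],[7,11],[13,0],[35,9],[38,0],[43,10],[44,0]]
[[4,10],[7,11],[13,0],[35,9],[38,0],[43,10],[44,3],[49,0]]
[[4,10],[7,11],[13,0],[35,9],[38,6],[39,0],[43,10],[44,3],[49,0]]
[[4,10],[7,11],[13,0],[35,9],[38,6],[39,0],[43,10],[44,8],[45,3],[49,0]]
[[4,10],[7,11],[13,0],[31,14],[46,3],[49,0]]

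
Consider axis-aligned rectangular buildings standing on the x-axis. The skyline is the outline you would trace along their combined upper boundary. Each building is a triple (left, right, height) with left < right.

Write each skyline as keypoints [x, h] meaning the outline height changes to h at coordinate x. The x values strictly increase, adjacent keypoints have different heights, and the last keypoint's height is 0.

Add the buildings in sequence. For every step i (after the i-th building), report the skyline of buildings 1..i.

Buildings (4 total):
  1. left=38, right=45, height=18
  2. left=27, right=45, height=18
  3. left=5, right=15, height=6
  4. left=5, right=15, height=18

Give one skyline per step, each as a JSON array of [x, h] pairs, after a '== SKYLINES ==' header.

== SKYLINES ==
[[38,18],[45,0]]
[[27,18],[45,0]]
[[5,6],[15,0],[27,18],[45,0]]
[[5,18],[15,0],[27,18],[45,0]]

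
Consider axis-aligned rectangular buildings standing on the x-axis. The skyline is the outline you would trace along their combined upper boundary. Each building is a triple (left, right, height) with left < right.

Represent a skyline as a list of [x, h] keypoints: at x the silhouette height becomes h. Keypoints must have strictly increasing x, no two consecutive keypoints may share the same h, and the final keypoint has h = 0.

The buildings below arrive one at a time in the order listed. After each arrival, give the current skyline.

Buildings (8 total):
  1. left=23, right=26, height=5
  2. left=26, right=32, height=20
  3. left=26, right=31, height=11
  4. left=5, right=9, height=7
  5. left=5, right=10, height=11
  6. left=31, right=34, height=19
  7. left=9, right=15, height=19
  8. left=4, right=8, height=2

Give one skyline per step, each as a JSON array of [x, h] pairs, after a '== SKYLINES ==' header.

== SKYLINES ==
[[23,5],[26,0]]
[[23,5],[26,20],[32,0]]
[[23,5],[26,20],[32,0]]
[[5,7],[9,0],[23,5],[26,20],[32,0]]
[[5,11],[10,0],[23,5],[26,20],[32,0]]
[[5,11],[10,0],[23,5],[26,20],[32,19],[34,0]]
[[5,11],[9,19],[15,0],[23,5],[26,20],[32,19],[34,0]]
[[4,2],[5,11],[9,19],[15,0],[23,5],[26,20],[32,19],[34,0]]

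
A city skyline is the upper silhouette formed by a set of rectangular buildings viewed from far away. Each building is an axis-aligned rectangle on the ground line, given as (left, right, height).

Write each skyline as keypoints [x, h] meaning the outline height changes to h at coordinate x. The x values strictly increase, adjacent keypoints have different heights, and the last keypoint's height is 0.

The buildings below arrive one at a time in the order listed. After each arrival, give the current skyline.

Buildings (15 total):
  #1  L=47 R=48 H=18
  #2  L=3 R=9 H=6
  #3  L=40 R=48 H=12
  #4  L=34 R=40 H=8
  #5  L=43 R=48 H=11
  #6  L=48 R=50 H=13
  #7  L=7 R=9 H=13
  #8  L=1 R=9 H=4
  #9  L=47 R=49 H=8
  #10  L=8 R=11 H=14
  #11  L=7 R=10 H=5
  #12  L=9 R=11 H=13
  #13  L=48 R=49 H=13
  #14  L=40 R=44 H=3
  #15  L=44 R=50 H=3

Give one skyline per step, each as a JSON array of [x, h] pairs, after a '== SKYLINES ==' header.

== SKYLINES ==
[[47,18],[48,0]]
[[3,6],[9,0],[47,18],[48,0]]
[[3,6],[9,0],[40,12],[47,18],[48,0]]
[[3,6],[9,0],[34,8],[40,12],[47,18],[48,0]]
[[3,6],[9,0],[34,8],[40,12],[47,18],[48,0]]
[[3,6],[9,0],[34,8],[40,12],[47,18],[48,13],[50,0]]
[[3,6],[7,13],[9,0],[34,8],[40,12],[47,18],[48,13],[50,0]]
[[1,4],[3,6],[7,13],[9,0],[34,8],[40,12],[47,18],[48,13],[50,0]]
[[1,4],[3,6],[7,13],[9,0],[34,8],[40,12],[47,18],[48,13],[50,0]]
[[1,4],[3,6],[7,13],[8,14],[11,0],[34,8],[40,12],[47,18],[48,13],[50,0]]
[[1,4],[3,6],[7,13],[8,14],[11,0],[34,8],[40,12],[47,18],[48,13],[50,0]]
[[1,4],[3,6],[7,13],[8,14],[11,0],[34,8],[40,12],[47,18],[48,13],[50,0]]
[[1,4],[3,6],[7,13],[8,14],[11,0],[34,8],[40,12],[47,18],[48,13],[50,0]]
[[1,4],[3,6],[7,13],[8,14],[11,0],[34,8],[40,12],[47,18],[48,13],[50,0]]
[[1,4],[3,6],[7,13],[8,14],[11,0],[34,8],[40,12],[47,18],[48,13],[50,0]]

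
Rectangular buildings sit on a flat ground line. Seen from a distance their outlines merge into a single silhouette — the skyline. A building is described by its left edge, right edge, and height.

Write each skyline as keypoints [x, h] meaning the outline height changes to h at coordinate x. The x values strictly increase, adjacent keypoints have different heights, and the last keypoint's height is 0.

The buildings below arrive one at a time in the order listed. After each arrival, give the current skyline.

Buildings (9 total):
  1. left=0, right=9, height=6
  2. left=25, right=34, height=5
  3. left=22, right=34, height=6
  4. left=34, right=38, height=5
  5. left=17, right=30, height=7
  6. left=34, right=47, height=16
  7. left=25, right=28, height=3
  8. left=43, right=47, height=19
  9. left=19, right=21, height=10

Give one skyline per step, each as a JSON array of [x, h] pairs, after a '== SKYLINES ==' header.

== SKYLINES ==
[[0,6],[9,0]]
[[0,6],[9,0],[25,5],[34,0]]
[[0,6],[9,0],[22,6],[34,0]]
[[0,6],[9,0],[22,6],[34,5],[38,0]]
[[0,6],[9,0],[17,7],[30,6],[34,5],[38,0]]
[[0,6],[9,0],[17,7],[30,6],[34,16],[47,0]]
[[0,6],[9,0],[17,7],[30,6],[34,16],[47,0]]
[[0,6],[9,0],[17,7],[30,6],[34,16],[43,19],[47,0]]
[[0,6],[9,0],[17,7],[19,10],[21,7],[30,6],[34,16],[43,19],[47,0]]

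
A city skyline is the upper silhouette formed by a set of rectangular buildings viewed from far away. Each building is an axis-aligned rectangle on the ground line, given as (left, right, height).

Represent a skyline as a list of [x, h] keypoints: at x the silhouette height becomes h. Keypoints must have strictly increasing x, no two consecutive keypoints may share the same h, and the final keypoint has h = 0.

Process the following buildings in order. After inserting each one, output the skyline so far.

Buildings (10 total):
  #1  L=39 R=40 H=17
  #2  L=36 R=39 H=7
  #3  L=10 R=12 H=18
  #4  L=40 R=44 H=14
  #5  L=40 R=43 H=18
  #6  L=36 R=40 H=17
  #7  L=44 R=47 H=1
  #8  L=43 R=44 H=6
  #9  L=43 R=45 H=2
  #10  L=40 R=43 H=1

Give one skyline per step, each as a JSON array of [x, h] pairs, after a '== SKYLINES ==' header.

== SKYLINES ==
[[39,17],[40,0]]
[[36,7],[39,17],[40,0]]
[[10,18],[12,0],[36,7],[39,17],[40,0]]
[[10,18],[12,0],[36,7],[39,17],[40,14],[44,0]]
[[10,18],[12,0],[36,7],[39,17],[40,18],[43,14],[44,0]]
[[10,18],[12,0],[36,17],[40,18],[43,14],[44,0]]
[[10,18],[12,0],[36,17],[40,18],[43,14],[44,1],[47,0]]
[[10,18],[12,0],[36,17],[40,18],[43,14],[44,1],[47,0]]
[[10,18],[12,0],[36,17],[40,18],[43,14],[44,2],[45,1],[47,0]]
[[10,18],[12,0],[36,17],[40,18],[43,14],[44,2],[45,1],[47,0]]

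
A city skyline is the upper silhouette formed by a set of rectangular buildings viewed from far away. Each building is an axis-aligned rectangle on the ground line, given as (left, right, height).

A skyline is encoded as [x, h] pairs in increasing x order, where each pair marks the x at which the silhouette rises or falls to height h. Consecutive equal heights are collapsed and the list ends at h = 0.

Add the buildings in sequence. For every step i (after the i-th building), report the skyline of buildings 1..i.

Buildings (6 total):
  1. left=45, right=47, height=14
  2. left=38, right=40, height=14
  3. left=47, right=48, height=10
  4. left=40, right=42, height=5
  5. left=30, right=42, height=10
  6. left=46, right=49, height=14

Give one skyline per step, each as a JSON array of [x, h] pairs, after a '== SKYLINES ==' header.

== SKYLINES ==
[[45,14],[47,0]]
[[38,14],[40,0],[45,14],[47,0]]
[[38,14],[40,0],[45,14],[47,10],[48,0]]
[[38,14],[40,5],[42,0],[45,14],[47,10],[48,0]]
[[30,10],[38,14],[40,10],[42,0],[45,14],[47,10],[48,0]]
[[30,10],[38,14],[40,10],[42,0],[45,14],[49,0]]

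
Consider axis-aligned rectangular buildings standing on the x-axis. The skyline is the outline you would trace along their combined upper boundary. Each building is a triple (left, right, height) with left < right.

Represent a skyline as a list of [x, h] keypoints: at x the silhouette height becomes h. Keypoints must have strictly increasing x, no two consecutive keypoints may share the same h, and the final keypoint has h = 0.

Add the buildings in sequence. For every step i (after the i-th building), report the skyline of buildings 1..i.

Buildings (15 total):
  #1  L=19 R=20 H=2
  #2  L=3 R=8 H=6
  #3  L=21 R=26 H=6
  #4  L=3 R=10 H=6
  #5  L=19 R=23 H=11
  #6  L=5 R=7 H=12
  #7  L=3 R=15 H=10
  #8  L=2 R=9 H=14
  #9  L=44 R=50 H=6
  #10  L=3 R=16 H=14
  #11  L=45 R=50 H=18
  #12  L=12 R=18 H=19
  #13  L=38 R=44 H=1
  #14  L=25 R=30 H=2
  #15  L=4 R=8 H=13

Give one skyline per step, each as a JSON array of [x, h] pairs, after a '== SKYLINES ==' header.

== SKYLINES ==
[[19,2],[20,0]]
[[3,6],[8,0],[19,2],[20,0]]
[[3,6],[8,0],[19,2],[20,0],[21,6],[26,0]]
[[3,6],[10,0],[19,2],[20,0],[21,6],[26,0]]
[[3,6],[10,0],[19,11],[23,6],[26,0]]
[[3,6],[5,12],[7,6],[10,0],[19,11],[23,6],[26,0]]
[[3,10],[5,12],[7,10],[15,0],[19,11],[23,6],[26,0]]
[[2,14],[9,10],[15,0],[19,11],[23,6],[26,0]]
[[2,14],[9,10],[15,0],[19,11],[23,6],[26,0],[44,6],[50,0]]
[[2,14],[16,0],[19,11],[23,6],[26,0],[44,6],[50,0]]
[[2,14],[16,0],[19,11],[23,6],[26,0],[44,6],[45,18],[50,0]]
[[2,14],[12,19],[18,0],[19,11],[23,6],[26,0],[44,6],[45,18],[50,0]]
[[2,14],[12,19],[18,0],[19,11],[23,6],[26,0],[38,1],[44,6],[45,18],[50,0]]
[[2,14],[12,19],[18,0],[19,11],[23,6],[26,2],[30,0],[38,1],[44,6],[45,18],[50,0]]
[[2,14],[12,19],[18,0],[19,11],[23,6],[26,2],[30,0],[38,1],[44,6],[45,18],[50,0]]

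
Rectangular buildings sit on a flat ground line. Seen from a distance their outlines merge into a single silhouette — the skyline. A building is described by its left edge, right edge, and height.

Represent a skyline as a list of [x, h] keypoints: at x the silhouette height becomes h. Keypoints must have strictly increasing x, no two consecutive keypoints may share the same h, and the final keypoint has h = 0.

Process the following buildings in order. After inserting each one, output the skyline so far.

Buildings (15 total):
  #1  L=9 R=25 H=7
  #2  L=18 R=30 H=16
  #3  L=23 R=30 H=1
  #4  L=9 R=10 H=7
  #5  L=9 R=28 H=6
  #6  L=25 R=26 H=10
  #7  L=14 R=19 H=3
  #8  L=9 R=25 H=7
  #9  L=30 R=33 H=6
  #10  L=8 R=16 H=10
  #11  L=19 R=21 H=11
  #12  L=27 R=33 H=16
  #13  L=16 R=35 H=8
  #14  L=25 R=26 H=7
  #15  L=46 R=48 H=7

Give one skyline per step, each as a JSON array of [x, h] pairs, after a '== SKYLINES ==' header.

== SKYLINES ==
[[9,7],[25,0]]
[[9,7],[18,16],[30,0]]
[[9,7],[18,16],[30,0]]
[[9,7],[18,16],[30,0]]
[[9,7],[18,16],[30,0]]
[[9,7],[18,16],[30,0]]
[[9,7],[18,16],[30,0]]
[[9,7],[18,16],[30,0]]
[[9,7],[18,16],[30,6],[33,0]]
[[8,10],[16,7],[18,16],[30,6],[33,0]]
[[8,10],[16,7],[18,16],[30,6],[33,0]]
[[8,10],[16,7],[18,16],[33,0]]
[[8,10],[16,8],[18,16],[33,8],[35,0]]
[[8,10],[16,8],[18,16],[33,8],[35,0]]
[[8,10],[16,8],[18,16],[33,8],[35,0],[46,7],[48,0]]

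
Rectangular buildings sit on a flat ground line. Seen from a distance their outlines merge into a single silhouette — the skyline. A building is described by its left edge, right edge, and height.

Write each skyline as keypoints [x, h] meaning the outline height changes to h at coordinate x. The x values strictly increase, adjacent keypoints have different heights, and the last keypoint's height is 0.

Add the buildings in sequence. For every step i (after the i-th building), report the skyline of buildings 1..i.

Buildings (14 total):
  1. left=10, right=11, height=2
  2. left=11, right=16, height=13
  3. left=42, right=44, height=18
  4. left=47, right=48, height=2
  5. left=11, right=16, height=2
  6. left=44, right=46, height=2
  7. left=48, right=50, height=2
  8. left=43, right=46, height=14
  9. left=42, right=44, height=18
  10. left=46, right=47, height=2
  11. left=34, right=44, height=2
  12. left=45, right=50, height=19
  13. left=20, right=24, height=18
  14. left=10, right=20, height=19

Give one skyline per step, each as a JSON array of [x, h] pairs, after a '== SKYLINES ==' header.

== SKYLINES ==
[[10,2],[11,0]]
[[10,2],[11,13],[16,0]]
[[10,2],[11,13],[16,0],[42,18],[44,0]]
[[10,2],[11,13],[16,0],[42,18],[44,0],[47,2],[48,0]]
[[10,2],[11,13],[16,0],[42,18],[44,0],[47,2],[48,0]]
[[10,2],[11,13],[16,0],[42,18],[44,2],[46,0],[47,2],[48,0]]
[[10,2],[11,13],[16,0],[42,18],[44,2],[46,0],[47,2],[50,0]]
[[10,2],[11,13],[16,0],[42,18],[44,14],[46,0],[47,2],[50,0]]
[[10,2],[11,13],[16,0],[42,18],[44,14],[46,0],[47,2],[50,0]]
[[10,2],[11,13],[16,0],[42,18],[44,14],[46,2],[50,0]]
[[10,2],[11,13],[16,0],[34,2],[42,18],[44,14],[46,2],[50,0]]
[[10,2],[11,13],[16,0],[34,2],[42,18],[44,14],[45,19],[50,0]]
[[10,2],[11,13],[16,0],[20,18],[24,0],[34,2],[42,18],[44,14],[45,19],[50,0]]
[[10,19],[20,18],[24,0],[34,2],[42,18],[44,14],[45,19],[50,0]]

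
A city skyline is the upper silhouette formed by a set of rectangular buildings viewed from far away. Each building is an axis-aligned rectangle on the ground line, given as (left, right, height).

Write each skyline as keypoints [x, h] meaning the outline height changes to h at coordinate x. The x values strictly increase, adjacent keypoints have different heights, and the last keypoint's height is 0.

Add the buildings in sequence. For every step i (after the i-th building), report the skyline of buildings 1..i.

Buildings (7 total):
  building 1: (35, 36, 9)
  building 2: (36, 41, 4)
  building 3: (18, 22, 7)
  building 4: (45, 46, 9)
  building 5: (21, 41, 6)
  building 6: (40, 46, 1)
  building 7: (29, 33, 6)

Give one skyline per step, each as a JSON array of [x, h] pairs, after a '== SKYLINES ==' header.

== SKYLINES ==
[[35,9],[36,0]]
[[35,9],[36,4],[41,0]]
[[18,7],[22,0],[35,9],[36,4],[41,0]]
[[18,7],[22,0],[35,9],[36,4],[41,0],[45,9],[46,0]]
[[18,7],[22,6],[35,9],[36,6],[41,0],[45,9],[46,0]]
[[18,7],[22,6],[35,9],[36,6],[41,1],[45,9],[46,0]]
[[18,7],[22,6],[35,9],[36,6],[41,1],[45,9],[46,0]]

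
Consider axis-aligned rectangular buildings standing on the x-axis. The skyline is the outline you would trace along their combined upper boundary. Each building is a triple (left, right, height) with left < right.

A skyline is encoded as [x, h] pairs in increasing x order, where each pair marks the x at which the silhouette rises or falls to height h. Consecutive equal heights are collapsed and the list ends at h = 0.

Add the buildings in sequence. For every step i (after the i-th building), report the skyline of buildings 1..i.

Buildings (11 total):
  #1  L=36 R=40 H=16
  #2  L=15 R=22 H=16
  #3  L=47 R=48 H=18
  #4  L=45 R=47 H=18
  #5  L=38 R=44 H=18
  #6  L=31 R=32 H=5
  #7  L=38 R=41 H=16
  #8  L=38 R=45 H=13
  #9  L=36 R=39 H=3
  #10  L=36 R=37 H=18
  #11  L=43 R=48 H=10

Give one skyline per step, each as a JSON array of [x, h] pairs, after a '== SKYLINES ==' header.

== SKYLINES ==
[[36,16],[40,0]]
[[15,16],[22,0],[36,16],[40,0]]
[[15,16],[22,0],[36,16],[40,0],[47,18],[48,0]]
[[15,16],[22,0],[36,16],[40,0],[45,18],[48,0]]
[[15,16],[22,0],[36,16],[38,18],[44,0],[45,18],[48,0]]
[[15,16],[22,0],[31,5],[32,0],[36,16],[38,18],[44,0],[45,18],[48,0]]
[[15,16],[22,0],[31,5],[32,0],[36,16],[38,18],[44,0],[45,18],[48,0]]
[[15,16],[22,0],[31,5],[32,0],[36,16],[38,18],[44,13],[45,18],[48,0]]
[[15,16],[22,0],[31,5],[32,0],[36,16],[38,18],[44,13],[45,18],[48,0]]
[[15,16],[22,0],[31,5],[32,0],[36,18],[37,16],[38,18],[44,13],[45,18],[48,0]]
[[15,16],[22,0],[31,5],[32,0],[36,18],[37,16],[38,18],[44,13],[45,18],[48,0]]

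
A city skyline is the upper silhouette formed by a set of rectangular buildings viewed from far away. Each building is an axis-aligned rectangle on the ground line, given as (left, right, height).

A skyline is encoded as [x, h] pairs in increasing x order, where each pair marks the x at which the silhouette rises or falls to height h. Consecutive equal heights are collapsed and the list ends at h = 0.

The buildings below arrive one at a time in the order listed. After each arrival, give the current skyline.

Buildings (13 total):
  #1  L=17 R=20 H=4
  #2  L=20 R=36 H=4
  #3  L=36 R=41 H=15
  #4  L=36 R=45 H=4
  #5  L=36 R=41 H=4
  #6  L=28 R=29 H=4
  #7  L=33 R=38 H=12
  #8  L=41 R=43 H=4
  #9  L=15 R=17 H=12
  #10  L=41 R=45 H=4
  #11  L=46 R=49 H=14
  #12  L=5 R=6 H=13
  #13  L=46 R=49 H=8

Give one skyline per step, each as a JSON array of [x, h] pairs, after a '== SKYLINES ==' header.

== SKYLINES ==
[[17,4],[20,0]]
[[17,4],[36,0]]
[[17,4],[36,15],[41,0]]
[[17,4],[36,15],[41,4],[45,0]]
[[17,4],[36,15],[41,4],[45,0]]
[[17,4],[36,15],[41,4],[45,0]]
[[17,4],[33,12],[36,15],[41,4],[45,0]]
[[17,4],[33,12],[36,15],[41,4],[45,0]]
[[15,12],[17,4],[33,12],[36,15],[41,4],[45,0]]
[[15,12],[17,4],[33,12],[36,15],[41,4],[45,0]]
[[15,12],[17,4],[33,12],[36,15],[41,4],[45,0],[46,14],[49,0]]
[[5,13],[6,0],[15,12],[17,4],[33,12],[36,15],[41,4],[45,0],[46,14],[49,0]]
[[5,13],[6,0],[15,12],[17,4],[33,12],[36,15],[41,4],[45,0],[46,14],[49,0]]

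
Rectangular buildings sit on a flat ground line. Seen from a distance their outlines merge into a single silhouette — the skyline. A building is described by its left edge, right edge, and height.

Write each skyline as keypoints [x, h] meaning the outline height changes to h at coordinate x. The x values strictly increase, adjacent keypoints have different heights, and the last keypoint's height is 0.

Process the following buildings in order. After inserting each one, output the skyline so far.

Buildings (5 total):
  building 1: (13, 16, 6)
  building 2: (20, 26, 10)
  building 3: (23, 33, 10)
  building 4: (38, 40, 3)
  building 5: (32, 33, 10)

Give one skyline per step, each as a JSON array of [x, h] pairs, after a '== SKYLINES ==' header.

== SKYLINES ==
[[13,6],[16,0]]
[[13,6],[16,0],[20,10],[26,0]]
[[13,6],[16,0],[20,10],[33,0]]
[[13,6],[16,0],[20,10],[33,0],[38,3],[40,0]]
[[13,6],[16,0],[20,10],[33,0],[38,3],[40,0]]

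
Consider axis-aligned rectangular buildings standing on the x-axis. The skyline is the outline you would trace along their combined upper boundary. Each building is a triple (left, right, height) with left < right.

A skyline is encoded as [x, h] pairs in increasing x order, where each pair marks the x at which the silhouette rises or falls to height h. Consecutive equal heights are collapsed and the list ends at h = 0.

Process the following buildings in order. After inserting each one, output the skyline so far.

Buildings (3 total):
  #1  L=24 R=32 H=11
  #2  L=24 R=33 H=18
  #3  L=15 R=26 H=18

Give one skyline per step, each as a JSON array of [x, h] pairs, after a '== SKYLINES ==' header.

== SKYLINES ==
[[24,11],[32,0]]
[[24,18],[33,0]]
[[15,18],[33,0]]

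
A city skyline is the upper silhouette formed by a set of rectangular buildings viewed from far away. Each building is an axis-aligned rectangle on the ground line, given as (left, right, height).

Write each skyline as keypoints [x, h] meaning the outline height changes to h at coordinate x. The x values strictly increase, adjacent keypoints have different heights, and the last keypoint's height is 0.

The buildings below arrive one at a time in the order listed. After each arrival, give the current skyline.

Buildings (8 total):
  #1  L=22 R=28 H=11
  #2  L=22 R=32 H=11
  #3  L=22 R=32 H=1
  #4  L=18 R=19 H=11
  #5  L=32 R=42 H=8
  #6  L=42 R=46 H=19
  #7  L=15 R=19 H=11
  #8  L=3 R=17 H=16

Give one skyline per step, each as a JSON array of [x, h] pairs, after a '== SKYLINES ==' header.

== SKYLINES ==
[[22,11],[28,0]]
[[22,11],[32,0]]
[[22,11],[32,0]]
[[18,11],[19,0],[22,11],[32,0]]
[[18,11],[19,0],[22,11],[32,8],[42,0]]
[[18,11],[19,0],[22,11],[32,8],[42,19],[46,0]]
[[15,11],[19,0],[22,11],[32,8],[42,19],[46,0]]
[[3,16],[17,11],[19,0],[22,11],[32,8],[42,19],[46,0]]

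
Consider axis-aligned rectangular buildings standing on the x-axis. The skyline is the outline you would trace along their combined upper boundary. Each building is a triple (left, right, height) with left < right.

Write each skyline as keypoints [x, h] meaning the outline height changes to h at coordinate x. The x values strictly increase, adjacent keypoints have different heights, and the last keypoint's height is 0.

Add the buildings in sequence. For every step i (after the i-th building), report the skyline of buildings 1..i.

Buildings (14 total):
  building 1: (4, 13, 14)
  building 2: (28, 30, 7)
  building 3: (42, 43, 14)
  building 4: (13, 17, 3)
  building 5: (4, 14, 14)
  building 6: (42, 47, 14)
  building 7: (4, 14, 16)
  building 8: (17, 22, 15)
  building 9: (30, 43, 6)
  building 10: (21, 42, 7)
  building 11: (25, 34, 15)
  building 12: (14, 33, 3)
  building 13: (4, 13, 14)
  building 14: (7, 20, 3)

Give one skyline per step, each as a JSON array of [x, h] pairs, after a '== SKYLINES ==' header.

== SKYLINES ==
[[4,14],[13,0]]
[[4,14],[13,0],[28,7],[30,0]]
[[4,14],[13,0],[28,7],[30,0],[42,14],[43,0]]
[[4,14],[13,3],[17,0],[28,7],[30,0],[42,14],[43,0]]
[[4,14],[14,3],[17,0],[28,7],[30,0],[42,14],[43,0]]
[[4,14],[14,3],[17,0],[28,7],[30,0],[42,14],[47,0]]
[[4,16],[14,3],[17,0],[28,7],[30,0],[42,14],[47,0]]
[[4,16],[14,3],[17,15],[22,0],[28,7],[30,0],[42,14],[47,0]]
[[4,16],[14,3],[17,15],[22,0],[28,7],[30,6],[42,14],[47,0]]
[[4,16],[14,3],[17,15],[22,7],[42,14],[47,0]]
[[4,16],[14,3],[17,15],[22,7],[25,15],[34,7],[42,14],[47,0]]
[[4,16],[14,3],[17,15],[22,7],[25,15],[34,7],[42,14],[47,0]]
[[4,16],[14,3],[17,15],[22,7],[25,15],[34,7],[42,14],[47,0]]
[[4,16],[14,3],[17,15],[22,7],[25,15],[34,7],[42,14],[47,0]]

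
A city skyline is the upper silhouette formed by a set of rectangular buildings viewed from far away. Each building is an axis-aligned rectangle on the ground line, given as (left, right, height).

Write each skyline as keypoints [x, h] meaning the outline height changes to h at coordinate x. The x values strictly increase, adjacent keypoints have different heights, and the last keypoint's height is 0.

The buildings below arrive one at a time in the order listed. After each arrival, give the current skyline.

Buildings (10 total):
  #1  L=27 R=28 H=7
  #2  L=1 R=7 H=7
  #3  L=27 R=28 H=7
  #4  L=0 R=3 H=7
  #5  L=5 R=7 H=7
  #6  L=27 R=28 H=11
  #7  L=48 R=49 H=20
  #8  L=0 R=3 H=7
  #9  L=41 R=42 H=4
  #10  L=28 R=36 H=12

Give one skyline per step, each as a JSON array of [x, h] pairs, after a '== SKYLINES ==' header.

== SKYLINES ==
[[27,7],[28,0]]
[[1,7],[7,0],[27,7],[28,0]]
[[1,7],[7,0],[27,7],[28,0]]
[[0,7],[7,0],[27,7],[28,0]]
[[0,7],[7,0],[27,7],[28,0]]
[[0,7],[7,0],[27,11],[28,0]]
[[0,7],[7,0],[27,11],[28,0],[48,20],[49,0]]
[[0,7],[7,0],[27,11],[28,0],[48,20],[49,0]]
[[0,7],[7,0],[27,11],[28,0],[41,4],[42,0],[48,20],[49,0]]
[[0,7],[7,0],[27,11],[28,12],[36,0],[41,4],[42,0],[48,20],[49,0]]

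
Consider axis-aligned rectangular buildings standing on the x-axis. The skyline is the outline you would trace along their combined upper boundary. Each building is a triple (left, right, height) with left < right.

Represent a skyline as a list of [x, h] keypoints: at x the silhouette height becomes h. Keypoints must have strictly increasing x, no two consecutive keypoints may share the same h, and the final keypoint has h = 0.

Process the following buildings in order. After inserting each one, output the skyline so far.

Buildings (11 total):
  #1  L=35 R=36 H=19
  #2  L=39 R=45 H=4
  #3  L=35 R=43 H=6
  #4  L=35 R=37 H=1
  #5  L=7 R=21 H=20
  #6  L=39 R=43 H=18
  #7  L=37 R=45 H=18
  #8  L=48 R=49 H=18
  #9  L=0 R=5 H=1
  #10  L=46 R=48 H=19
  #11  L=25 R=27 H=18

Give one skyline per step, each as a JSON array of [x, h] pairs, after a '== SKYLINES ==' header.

== SKYLINES ==
[[35,19],[36,0]]
[[35,19],[36,0],[39,4],[45,0]]
[[35,19],[36,6],[43,4],[45,0]]
[[35,19],[36,6],[43,4],[45,0]]
[[7,20],[21,0],[35,19],[36,6],[43,4],[45,0]]
[[7,20],[21,0],[35,19],[36,6],[39,18],[43,4],[45,0]]
[[7,20],[21,0],[35,19],[36,6],[37,18],[45,0]]
[[7,20],[21,0],[35,19],[36,6],[37,18],[45,0],[48,18],[49,0]]
[[0,1],[5,0],[7,20],[21,0],[35,19],[36,6],[37,18],[45,0],[48,18],[49,0]]
[[0,1],[5,0],[7,20],[21,0],[35,19],[36,6],[37,18],[45,0],[46,19],[48,18],[49,0]]
[[0,1],[5,0],[7,20],[21,0],[25,18],[27,0],[35,19],[36,6],[37,18],[45,0],[46,19],[48,18],[49,0]]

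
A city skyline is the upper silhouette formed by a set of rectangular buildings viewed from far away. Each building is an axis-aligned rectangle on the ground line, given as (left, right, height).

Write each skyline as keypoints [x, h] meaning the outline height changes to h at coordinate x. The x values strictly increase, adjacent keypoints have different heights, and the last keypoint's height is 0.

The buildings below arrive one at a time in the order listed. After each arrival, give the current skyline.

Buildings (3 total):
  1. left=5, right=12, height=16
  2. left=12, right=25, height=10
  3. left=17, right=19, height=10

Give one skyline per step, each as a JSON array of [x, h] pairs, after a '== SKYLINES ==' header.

== SKYLINES ==
[[5,16],[12,0]]
[[5,16],[12,10],[25,0]]
[[5,16],[12,10],[25,0]]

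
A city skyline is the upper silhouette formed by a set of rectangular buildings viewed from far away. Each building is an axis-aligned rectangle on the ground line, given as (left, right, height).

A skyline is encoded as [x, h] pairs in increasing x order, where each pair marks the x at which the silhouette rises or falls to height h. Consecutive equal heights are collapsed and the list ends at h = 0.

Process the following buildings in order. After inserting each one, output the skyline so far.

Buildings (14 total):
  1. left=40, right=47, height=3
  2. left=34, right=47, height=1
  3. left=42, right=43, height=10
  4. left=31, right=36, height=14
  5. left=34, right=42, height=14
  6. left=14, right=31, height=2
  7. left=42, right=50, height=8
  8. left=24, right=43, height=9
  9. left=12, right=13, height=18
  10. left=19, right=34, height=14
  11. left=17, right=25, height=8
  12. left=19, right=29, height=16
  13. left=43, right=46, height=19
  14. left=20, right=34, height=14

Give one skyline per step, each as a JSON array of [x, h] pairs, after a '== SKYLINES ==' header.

== SKYLINES ==
[[40,3],[47,0]]
[[34,1],[40,3],[47,0]]
[[34,1],[40,3],[42,10],[43,3],[47,0]]
[[31,14],[36,1],[40,3],[42,10],[43,3],[47,0]]
[[31,14],[42,10],[43,3],[47,0]]
[[14,2],[31,14],[42,10],[43,3],[47,0]]
[[14,2],[31,14],[42,10],[43,8],[50,0]]
[[14,2],[24,9],[31,14],[42,10],[43,8],[50,0]]
[[12,18],[13,0],[14,2],[24,9],[31,14],[42,10],[43,8],[50,0]]
[[12,18],[13,0],[14,2],[19,14],[42,10],[43,8],[50,0]]
[[12,18],[13,0],[14,2],[17,8],[19,14],[42,10],[43,8],[50,0]]
[[12,18],[13,0],[14,2],[17,8],[19,16],[29,14],[42,10],[43,8],[50,0]]
[[12,18],[13,0],[14,2],[17,8],[19,16],[29,14],[42,10],[43,19],[46,8],[50,0]]
[[12,18],[13,0],[14,2],[17,8],[19,16],[29,14],[42,10],[43,19],[46,8],[50,0]]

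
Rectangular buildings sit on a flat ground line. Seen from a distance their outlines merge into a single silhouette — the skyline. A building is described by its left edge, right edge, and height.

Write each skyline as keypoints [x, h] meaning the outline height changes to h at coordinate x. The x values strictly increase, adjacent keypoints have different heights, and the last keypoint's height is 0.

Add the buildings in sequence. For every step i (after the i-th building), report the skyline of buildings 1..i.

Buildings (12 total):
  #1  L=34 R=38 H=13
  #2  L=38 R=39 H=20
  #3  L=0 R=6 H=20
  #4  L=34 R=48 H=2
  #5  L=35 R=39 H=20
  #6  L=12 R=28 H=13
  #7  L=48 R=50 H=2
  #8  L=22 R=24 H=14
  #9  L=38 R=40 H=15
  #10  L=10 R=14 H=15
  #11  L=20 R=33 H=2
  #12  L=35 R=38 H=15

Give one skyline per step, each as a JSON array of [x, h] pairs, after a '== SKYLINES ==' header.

== SKYLINES ==
[[34,13],[38,0]]
[[34,13],[38,20],[39,0]]
[[0,20],[6,0],[34,13],[38,20],[39,0]]
[[0,20],[6,0],[34,13],[38,20],[39,2],[48,0]]
[[0,20],[6,0],[34,13],[35,20],[39,2],[48,0]]
[[0,20],[6,0],[12,13],[28,0],[34,13],[35,20],[39,2],[48,0]]
[[0,20],[6,0],[12,13],[28,0],[34,13],[35,20],[39,2],[50,0]]
[[0,20],[6,0],[12,13],[22,14],[24,13],[28,0],[34,13],[35,20],[39,2],[50,0]]
[[0,20],[6,0],[12,13],[22,14],[24,13],[28,0],[34,13],[35,20],[39,15],[40,2],[50,0]]
[[0,20],[6,0],[10,15],[14,13],[22,14],[24,13],[28,0],[34,13],[35,20],[39,15],[40,2],[50,0]]
[[0,20],[6,0],[10,15],[14,13],[22,14],[24,13],[28,2],[33,0],[34,13],[35,20],[39,15],[40,2],[50,0]]
[[0,20],[6,0],[10,15],[14,13],[22,14],[24,13],[28,2],[33,0],[34,13],[35,20],[39,15],[40,2],[50,0]]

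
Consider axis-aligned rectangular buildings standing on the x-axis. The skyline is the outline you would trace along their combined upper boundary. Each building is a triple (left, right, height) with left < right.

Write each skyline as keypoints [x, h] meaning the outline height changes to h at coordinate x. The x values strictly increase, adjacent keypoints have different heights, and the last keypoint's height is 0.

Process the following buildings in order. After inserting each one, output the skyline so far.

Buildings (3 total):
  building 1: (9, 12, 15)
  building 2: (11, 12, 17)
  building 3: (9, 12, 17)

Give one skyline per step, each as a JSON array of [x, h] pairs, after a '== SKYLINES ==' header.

== SKYLINES ==
[[9,15],[12,0]]
[[9,15],[11,17],[12,0]]
[[9,17],[12,0]]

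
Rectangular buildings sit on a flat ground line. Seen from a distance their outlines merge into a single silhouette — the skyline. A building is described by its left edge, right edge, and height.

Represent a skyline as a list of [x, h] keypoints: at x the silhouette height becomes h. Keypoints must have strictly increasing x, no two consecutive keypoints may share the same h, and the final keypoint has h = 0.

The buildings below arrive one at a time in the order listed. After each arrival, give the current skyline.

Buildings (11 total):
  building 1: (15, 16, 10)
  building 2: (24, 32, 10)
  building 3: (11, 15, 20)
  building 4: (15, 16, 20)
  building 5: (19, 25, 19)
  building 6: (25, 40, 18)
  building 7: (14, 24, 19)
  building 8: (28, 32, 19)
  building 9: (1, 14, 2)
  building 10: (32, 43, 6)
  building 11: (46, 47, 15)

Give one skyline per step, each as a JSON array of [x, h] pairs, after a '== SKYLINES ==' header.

== SKYLINES ==
[[15,10],[16,0]]
[[15,10],[16,0],[24,10],[32,0]]
[[11,20],[15,10],[16,0],[24,10],[32,0]]
[[11,20],[16,0],[24,10],[32,0]]
[[11,20],[16,0],[19,19],[25,10],[32,0]]
[[11,20],[16,0],[19,19],[25,18],[40,0]]
[[11,20],[16,19],[25,18],[40,0]]
[[11,20],[16,19],[25,18],[28,19],[32,18],[40,0]]
[[1,2],[11,20],[16,19],[25,18],[28,19],[32,18],[40,0]]
[[1,2],[11,20],[16,19],[25,18],[28,19],[32,18],[40,6],[43,0]]
[[1,2],[11,20],[16,19],[25,18],[28,19],[32,18],[40,6],[43,0],[46,15],[47,0]]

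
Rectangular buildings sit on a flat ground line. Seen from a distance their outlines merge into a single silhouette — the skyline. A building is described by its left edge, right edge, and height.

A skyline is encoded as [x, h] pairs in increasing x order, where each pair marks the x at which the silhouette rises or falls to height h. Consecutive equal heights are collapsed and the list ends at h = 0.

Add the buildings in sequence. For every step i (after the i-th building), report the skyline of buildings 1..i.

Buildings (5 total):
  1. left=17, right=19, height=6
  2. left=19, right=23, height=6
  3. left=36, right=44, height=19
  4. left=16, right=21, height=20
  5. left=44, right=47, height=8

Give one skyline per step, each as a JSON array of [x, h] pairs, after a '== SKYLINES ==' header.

== SKYLINES ==
[[17,6],[19,0]]
[[17,6],[23,0]]
[[17,6],[23,0],[36,19],[44,0]]
[[16,20],[21,6],[23,0],[36,19],[44,0]]
[[16,20],[21,6],[23,0],[36,19],[44,8],[47,0]]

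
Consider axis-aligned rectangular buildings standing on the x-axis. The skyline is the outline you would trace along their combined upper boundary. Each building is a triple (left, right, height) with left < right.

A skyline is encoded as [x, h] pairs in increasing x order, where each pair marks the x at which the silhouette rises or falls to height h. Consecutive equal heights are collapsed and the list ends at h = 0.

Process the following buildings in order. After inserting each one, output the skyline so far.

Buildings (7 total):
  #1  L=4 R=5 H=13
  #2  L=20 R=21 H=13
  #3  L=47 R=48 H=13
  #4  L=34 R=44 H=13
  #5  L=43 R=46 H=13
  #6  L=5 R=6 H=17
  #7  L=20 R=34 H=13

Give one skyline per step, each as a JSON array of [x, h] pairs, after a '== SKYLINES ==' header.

== SKYLINES ==
[[4,13],[5,0]]
[[4,13],[5,0],[20,13],[21,0]]
[[4,13],[5,0],[20,13],[21,0],[47,13],[48,0]]
[[4,13],[5,0],[20,13],[21,0],[34,13],[44,0],[47,13],[48,0]]
[[4,13],[5,0],[20,13],[21,0],[34,13],[46,0],[47,13],[48,0]]
[[4,13],[5,17],[6,0],[20,13],[21,0],[34,13],[46,0],[47,13],[48,0]]
[[4,13],[5,17],[6,0],[20,13],[46,0],[47,13],[48,0]]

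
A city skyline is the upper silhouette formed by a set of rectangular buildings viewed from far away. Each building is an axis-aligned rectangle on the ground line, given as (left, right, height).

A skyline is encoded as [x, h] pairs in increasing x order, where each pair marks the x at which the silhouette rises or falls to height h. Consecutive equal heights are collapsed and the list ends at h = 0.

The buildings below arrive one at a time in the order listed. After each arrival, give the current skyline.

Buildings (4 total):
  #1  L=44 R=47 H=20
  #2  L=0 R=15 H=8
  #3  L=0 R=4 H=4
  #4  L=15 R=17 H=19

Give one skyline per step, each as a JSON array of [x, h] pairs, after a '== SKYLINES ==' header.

== SKYLINES ==
[[44,20],[47,0]]
[[0,8],[15,0],[44,20],[47,0]]
[[0,8],[15,0],[44,20],[47,0]]
[[0,8],[15,19],[17,0],[44,20],[47,0]]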